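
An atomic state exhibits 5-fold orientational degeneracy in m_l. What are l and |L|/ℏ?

2l + 1 = 5 ⇒ l = 2.
|L| = ℏ√(l(l+1)) = ℏ√(2·3) = √6 ℏ.

l = 2, |L| = √6 ℏ ≈ 2.449ℏ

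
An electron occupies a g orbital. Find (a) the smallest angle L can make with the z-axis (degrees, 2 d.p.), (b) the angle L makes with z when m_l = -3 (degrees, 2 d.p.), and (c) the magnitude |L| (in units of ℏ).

θ_min ≈ 26.57°; θ(m_l=-3) ≈ 132.13°; |L| = 2√5 ℏ ≈ 4.472ℏ

The letter g corresponds to l = 4.
cos θ_min = 4/√20, so θ_min ≈ 26.57°.
For m_l = -3: cos θ = -3/√20, θ ≈ 132.13°.
|L| = ℏ√(4·5) = 2√5 ℏ ≈ 4.472ℏ.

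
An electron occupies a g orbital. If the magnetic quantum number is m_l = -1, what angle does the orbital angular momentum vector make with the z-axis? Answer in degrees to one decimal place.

θ ≈ 102.9°

A g state has l = 4.
|L|² = l(l+1)ℏ² = 20ℏ², so |L| = 2√5 ℏ.
L_z = m_l ℏ = −1ℏ.
cos θ = L_z/|L| = -1/√20, so θ ≈ 102.9°.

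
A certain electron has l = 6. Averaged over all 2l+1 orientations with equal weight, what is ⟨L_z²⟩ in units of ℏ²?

⟨L_z²⟩ = 14 ℏ²

The allowed m_l values are -6, -5, -4, -3, -2, -1, 0, 1, 2, 3, 4, 5, 6.
⟨L_z²⟩ = ℏ²·l(l+1)/3 = 14ℏ².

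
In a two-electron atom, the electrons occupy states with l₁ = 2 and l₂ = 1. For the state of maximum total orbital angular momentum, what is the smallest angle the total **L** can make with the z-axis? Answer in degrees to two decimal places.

Angular momentum addition gives L = |l₁ − l₂|, …, l₁ + l₂.
L ∈ {1, 2, 3}.
The maximum is L = 3, with |L_tot| = ℏ√(3·4) = 2√3 ℏ.
The minimum angle with z is arccos(3/√12) ≈ 30.00°.

θ_min ≈ 30.00°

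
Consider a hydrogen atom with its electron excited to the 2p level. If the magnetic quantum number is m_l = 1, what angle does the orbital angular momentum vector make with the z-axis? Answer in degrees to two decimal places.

θ ≈ 45.00°

The 2p level has l = 1.
|L| = ℏ√(l(l+1)) = √2 ℏ.
L_z = m_l ℏ = 1ℏ.
cos θ = L_z/|L| = 1/√2, so θ ≈ 45.00°.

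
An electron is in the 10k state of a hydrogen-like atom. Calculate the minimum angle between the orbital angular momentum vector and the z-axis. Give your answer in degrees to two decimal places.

For 10k, l = 7.
|L| = ℏ√(l(l+1)) = 2√14 ℏ.
The smallest angle corresponds to the largest L_z, i.e. m_l = l = 7, giving L_z = 7ℏ.
cos θ_min = 7/√56, so θ_min ≈ 20.70°.

θ_min ≈ 20.70°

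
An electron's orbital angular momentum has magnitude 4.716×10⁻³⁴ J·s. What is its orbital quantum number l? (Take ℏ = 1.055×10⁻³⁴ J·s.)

l = 4

|L|/ℏ = (4.716×10⁻³⁴)/(1.055×10⁻³⁴) ≈ 4.470.
Set l(l+1) = 19.98; the integer solution is l = 4.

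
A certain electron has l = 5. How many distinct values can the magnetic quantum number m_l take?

The number of m_l values is 2l + 1 = 2·5 + 1 = 11.

11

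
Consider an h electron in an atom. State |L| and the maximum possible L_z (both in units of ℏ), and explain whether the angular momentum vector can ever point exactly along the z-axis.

No: L_z,max = 5ℏ < |L| = √30 ℏ ≈ 5.477ℏ

For an h orbital, l = 5.
|L| = √30 ℏ ≈ 5.4772ℏ, while L_z,max = lℏ = 5ℏ.
Since |L| > L_z,max, the vector can never point exactly along z; the closest it comes is θ_min = arccos(5/√30) ≈ 24.1°.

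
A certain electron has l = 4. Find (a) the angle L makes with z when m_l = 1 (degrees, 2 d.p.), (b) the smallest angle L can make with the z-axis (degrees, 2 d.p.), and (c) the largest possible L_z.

θ(m_l=1) ≈ 77.08°; θ_min ≈ 26.57°; L_z,max = 4ℏ

For m_l = 1: cos θ = 1/√20, θ ≈ 77.08°.
cos θ_min = 4/√20, so θ_min ≈ 26.57°.
L_z,max = lℏ = 4ℏ.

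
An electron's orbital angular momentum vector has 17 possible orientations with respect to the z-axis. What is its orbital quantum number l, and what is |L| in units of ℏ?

2l + 1 = 17 ⇒ l = 8.
|L| = ℏ√(l(l+1)) = ℏ√(8·9) = 6√2 ℏ.

l = 8, |L| = 6√2 ℏ ≈ 8.485ℏ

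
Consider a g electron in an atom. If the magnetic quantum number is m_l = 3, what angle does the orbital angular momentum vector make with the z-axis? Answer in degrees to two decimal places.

θ ≈ 47.87°

A g state has l = 4.
|L| = ℏ√(l(l+1)) = 2√5 ℏ.
L_z = m_l ℏ = 3ℏ.
cos θ = L_z/|L| = 3/√20, so θ ≈ 47.87°.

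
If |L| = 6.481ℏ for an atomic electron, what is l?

l = 6

(|L|/ℏ)² = l(l+1) = 42.
l² + l − 42 = 0 ⇒ l = 6.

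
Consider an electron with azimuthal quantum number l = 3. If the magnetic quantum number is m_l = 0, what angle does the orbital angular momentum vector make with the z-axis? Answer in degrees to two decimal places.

θ ≈ 90.00°

|L| = √(l(l+1)) ℏ = 2√3 ℏ.
L_z = m_l ℏ = 0ℏ.
cos θ = L_z/|L| = 0/√12, so θ ≈ 90.00°.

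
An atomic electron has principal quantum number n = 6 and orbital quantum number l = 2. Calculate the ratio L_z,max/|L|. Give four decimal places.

|L| = √6 ℏ ≈ 2.4495ℏ, while L_z,max = lℏ = 2ℏ.
L_z,max/|L| = 2/√6 = 0.8165.

L_z,max/|L| = 0.8165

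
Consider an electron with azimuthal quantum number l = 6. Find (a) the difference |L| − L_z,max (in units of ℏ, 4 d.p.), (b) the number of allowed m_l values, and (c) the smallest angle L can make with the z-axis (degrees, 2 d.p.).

|L|−L_z,max ≈ 0.4807ℏ; 13 values; θ_min ≈ 22.21°

|L| − L_z,max = (√42 − 6)ℏ ≈ 0.4807ℏ.
There are 2l+1 = 13 values of m_l.
cos θ_min = 6/√42, so θ_min ≈ 22.21°.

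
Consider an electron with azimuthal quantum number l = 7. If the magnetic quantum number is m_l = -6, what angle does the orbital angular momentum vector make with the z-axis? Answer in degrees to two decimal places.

θ ≈ 143.30°

|L| = √(l(l+1)) ℏ = 2√14 ℏ.
L_z = m_l ℏ = −6ℏ.
cos θ = L_z/|L| = -6/√56, so θ ≈ 143.30°.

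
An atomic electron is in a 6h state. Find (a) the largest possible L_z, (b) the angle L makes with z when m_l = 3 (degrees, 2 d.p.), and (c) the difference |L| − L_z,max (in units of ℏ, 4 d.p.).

6h means n = 6, l = 5.
L_z,max = lℏ = 5ℏ.
For m_l = 3: cos θ = 3/√30, θ ≈ 56.79°.
|L| − L_z,max = (√30 − 5)ℏ ≈ 0.4772ℏ.

L_z,max = 5ℏ; θ(m_l=3) ≈ 56.79°; |L|−L_z,max ≈ 0.4772ℏ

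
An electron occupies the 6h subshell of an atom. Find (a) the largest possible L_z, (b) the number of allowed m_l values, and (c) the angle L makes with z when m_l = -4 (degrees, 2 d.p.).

L_z,max = 5ℏ; 11 values; θ(m_l=-4) ≈ 136.91°

6h means n = 6, l = 5.
L_z,max = lℏ = 5ℏ.
There are 2l+1 = 11 values of m_l.
For m_l = -4: cos θ = -4/√30, θ ≈ 136.91°.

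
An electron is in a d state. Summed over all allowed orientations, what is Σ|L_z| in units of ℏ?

Σ|L_z| = 6 ℏ

The letter d corresponds to l = 2.
m_l ∈ {-2, -1, 0, 1, 2}.
Σ|m_l| = l(l+1) = 6.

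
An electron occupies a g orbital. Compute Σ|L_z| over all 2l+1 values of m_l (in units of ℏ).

Σ|L_z| = 20 ℏ

A g state has l = 4.
m_l ∈ {-4, -3, -2, -1, 0, 1, 2, 3, 4}.
Σ|m_l| = l(l+1) = 20.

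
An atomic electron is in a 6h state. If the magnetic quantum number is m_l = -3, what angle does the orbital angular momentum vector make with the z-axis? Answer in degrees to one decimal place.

θ ≈ 123.2°

6h means n = 6, l = 5.
|L|² = l(l+1)ℏ² = 30ℏ², so |L| = √30 ℏ.
L_z = m_l ℏ = −3ℏ.
cos θ = L_z/|L| = -3/√30, so θ ≈ 123.2°.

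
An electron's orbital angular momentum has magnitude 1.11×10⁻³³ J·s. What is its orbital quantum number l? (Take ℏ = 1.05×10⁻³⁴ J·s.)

l = 10

|L|/ℏ = (1.11×10⁻³³)/(1.05×10⁻³⁴) ≈ 10.571.
(|L|/ℏ)² = l(l+1) ≈ 111.76 ⇒ l = 10.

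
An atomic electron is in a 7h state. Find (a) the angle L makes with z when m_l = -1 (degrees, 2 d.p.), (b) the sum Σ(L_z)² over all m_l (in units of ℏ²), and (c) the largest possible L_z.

θ(m_l=-1) ≈ 100.52°; Σ(L_z)² = 110 ℏ²; L_z,max = 5ℏ

The 7h subshell has l = 5.
For m_l = -1: cos θ = -1/√30, θ ≈ 100.52°.
Σ m_l² = 110, so Σ(L_z)² = 110 ℏ².
L_z,max = lℏ = 5ℏ.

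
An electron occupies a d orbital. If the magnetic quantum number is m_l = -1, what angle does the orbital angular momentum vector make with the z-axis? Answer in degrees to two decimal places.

D corresponds to l = 2.
|L| = ℏ√(l(l+1)) = √6 ℏ.
L_z = m_l ℏ = −1ℏ.
cos θ = L_z/|L| = -1/√6, so θ ≈ 114.09°.

θ ≈ 114.09°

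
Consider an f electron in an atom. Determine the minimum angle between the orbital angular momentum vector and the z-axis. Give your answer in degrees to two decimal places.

θ_min ≈ 30.00°

For an f orbital, l = 3.
|L| = √(l(l+1)) ℏ = 2√3 ℏ.
The smallest angle corresponds to the largest L_z, i.e. m_l = l = 3, giving L_z = 3ℏ.
cos θ_min = 3/√12, so θ_min ≈ 30.00°.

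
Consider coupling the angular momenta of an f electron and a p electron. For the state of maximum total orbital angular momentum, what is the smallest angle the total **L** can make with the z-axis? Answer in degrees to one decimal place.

The total orbital quantum number L ranges from |l₁ − l₂| to l₁ + l₂ in integer steps.
Allowed values: L = 2, 3, 4.
The maximum is L = 4, with |L_tot| = ℏ√(4·5) = 2√5 ℏ.
The minimum angle with z is arccos(4/√20) ≈ 26.6°.

θ_min ≈ 26.6°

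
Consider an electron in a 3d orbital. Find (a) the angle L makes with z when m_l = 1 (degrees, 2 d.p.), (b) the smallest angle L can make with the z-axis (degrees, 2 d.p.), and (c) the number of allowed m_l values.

The 3d subshell has l = 2.
For m_l = 1: cos θ = 1/√6, θ ≈ 65.91°.
cos θ_min = 2/√6, so θ_min ≈ 35.26°.
There are 2l+1 = 5 values of m_l.

θ(m_l=1) ≈ 65.91°; θ_min ≈ 35.26°; 5 values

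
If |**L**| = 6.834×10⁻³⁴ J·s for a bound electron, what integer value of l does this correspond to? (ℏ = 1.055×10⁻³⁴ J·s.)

|L|/ℏ = (6.834×10⁻³⁴)/(1.055×10⁻³⁴) ≈ 6.478.
l(l+1) ≈ 6.478² ≈ 41.96, so l = 6.

l = 6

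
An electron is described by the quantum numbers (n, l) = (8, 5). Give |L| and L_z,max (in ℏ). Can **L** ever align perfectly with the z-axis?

|L| = √30 ℏ ≈ 5.4772ℏ, while L_z,max = lℏ = 5ℏ.
Since |L| > L_z,max, the vector can never point exactly along z; the closest it comes is θ_min = arccos(5/√30) ≈ 24.1°.

No: L_z,max = 5ℏ < |L| = √30 ℏ ≈ 5.477ℏ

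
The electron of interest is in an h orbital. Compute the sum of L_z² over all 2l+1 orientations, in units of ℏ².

The letter h corresponds to l = 5.
m_l runs from −5 to 5, i.e. {-5, -4, -3, -2, -1, 0, 1, 2, 3, 4, 5}.
Σ m_l² = l(l+1)(2l+1)/3 = 5·6·11/3 = 110.

Σ(L_z)² = 110 ℏ²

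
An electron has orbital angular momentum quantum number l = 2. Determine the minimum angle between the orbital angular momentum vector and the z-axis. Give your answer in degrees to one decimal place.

θ_min ≈ 35.3°

|L| = √(l(l+1)) ℏ = √6 ℏ.
The smallest angle corresponds to the largest L_z, i.e. m_l = l = 2, giving L_z = 2ℏ.
cos θ_min = 2/√6, so θ_min ≈ 35.3°.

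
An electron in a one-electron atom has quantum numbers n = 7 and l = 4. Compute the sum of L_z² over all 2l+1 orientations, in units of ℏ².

m_l runs from −4 to 4, i.e. {-4, -3, -2, -1, 0, 1, 2, 3, 4}.
Σ m_l² = l(l+1)(2l+1)/3 = 4·5·9/3 = 60.

Σ(L_z)² = 60 ℏ²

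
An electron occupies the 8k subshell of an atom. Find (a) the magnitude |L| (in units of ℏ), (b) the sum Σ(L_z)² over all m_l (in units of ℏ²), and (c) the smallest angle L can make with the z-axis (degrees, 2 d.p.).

The 8k subshell has l = 7.
|L| = ℏ√(7·8) = 2√14 ℏ ≈ 7.483ℏ.
Σ m_l² = 280, so Σ(L_z)² = 280 ℏ².
cos θ_min = 7/√56, so θ_min ≈ 20.70°.

|L| = 2√14 ℏ ≈ 7.483ℏ; Σ(L_z)² = 280 ℏ²; θ_min ≈ 20.70°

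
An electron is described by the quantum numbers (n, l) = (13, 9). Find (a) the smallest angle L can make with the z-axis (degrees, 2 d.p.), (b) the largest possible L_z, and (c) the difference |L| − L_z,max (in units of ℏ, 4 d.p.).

θ_min ≈ 18.43°; L_z,max = 9ℏ; |L|−L_z,max ≈ 0.4868ℏ

cos θ_min = 9/√90, so θ_min ≈ 18.43°.
L_z,max = lℏ = 9ℏ.
|L| − L_z,max = (3√10 − 9)ℏ ≈ 0.4868ℏ.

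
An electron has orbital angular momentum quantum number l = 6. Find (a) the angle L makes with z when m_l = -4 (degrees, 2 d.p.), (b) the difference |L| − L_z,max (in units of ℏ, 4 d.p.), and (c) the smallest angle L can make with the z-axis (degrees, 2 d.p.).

For m_l = -4: cos θ = -4/√42, θ ≈ 128.11°.
|L| − L_z,max = (√42 − 6)ℏ ≈ 0.4807ℏ.
cos θ_min = 6/√42, so θ_min ≈ 22.21°.

θ(m_l=-4) ≈ 128.11°; |L|−L_z,max ≈ 0.4807ℏ; θ_min ≈ 22.21°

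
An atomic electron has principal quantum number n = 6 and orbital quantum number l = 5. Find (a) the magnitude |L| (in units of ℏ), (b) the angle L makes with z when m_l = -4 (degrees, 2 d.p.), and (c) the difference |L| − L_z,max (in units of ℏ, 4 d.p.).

|L| = √30 ℏ ≈ 5.477ℏ; θ(m_l=-4) ≈ 136.91°; |L|−L_z,max ≈ 0.4772ℏ

|L| = ℏ√(5·6) = √30 ℏ ≈ 5.477ℏ.
For m_l = -4: cos θ = -4/√30, θ ≈ 136.91°.
|L| − L_z,max = (√30 − 5)ℏ ≈ 0.4772ℏ.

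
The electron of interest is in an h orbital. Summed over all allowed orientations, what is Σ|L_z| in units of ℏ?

Σ|L_z| = 30 ℏ

An h state has l = 5.
The allowed m_l values are -5, -4, -3, -2, -1, 0, 1, 2, 3, 4, 5.
Σ|m_l| = l(l+1) = 30.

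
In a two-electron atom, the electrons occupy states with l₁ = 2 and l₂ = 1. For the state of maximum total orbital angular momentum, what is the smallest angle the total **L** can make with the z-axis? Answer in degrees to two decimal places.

The total orbital quantum number L ranges from |l₁ − l₂| to l₁ + l₂ in integer steps.
So L can be 1, 2, 3.
The maximum is L = 3, with |L_tot| = ℏ√(3·4) = 2√3 ℏ.
The minimum angle with z is arccos(3/√12) ≈ 30.00°.

θ_min ≈ 30.00°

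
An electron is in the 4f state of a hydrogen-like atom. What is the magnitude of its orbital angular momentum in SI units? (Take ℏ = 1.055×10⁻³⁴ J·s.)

4f means n = 4, l = 3.
|L| = ℏ√(l(l+1)) = ℏ√(3·4) = 2√3 ℏ
Numerically, |L| = 3.464 × (1.055×10⁻³⁴ J·s) = 3.655×10⁻³⁴ J·s.

|L| = 3.655×10⁻³⁴ J·s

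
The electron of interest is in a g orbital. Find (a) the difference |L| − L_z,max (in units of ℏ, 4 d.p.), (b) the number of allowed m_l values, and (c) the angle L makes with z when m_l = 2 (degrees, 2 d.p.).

|L|−L_z,max ≈ 0.4721ℏ; 9 values; θ(m_l=2) ≈ 63.43°

A g state has l = 4.
|L| − L_z,max = (2√5 − 4)ℏ ≈ 0.4721ℏ.
There are 2l+1 = 9 values of m_l.
For m_l = 2: cos θ = 2/√20, θ ≈ 63.43°.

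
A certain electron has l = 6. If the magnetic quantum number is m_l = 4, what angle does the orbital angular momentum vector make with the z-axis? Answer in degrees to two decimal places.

|L| = √(l(l+1)) ℏ = √42 ℏ.
L_z = m_l ℏ = 4ℏ.
cos θ = L_z/|L| = 4/√42, so θ ≈ 51.89°.

θ ≈ 51.89°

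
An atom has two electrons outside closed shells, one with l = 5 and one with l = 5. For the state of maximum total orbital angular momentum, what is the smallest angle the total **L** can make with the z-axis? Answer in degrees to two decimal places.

By the triangle rule, |l₁ − l₂| ≤ L ≤ l₁ + l₂.
L ∈ {0, 1, 2, 3, 4, 5, 6, 7, 8, 9, 10}.
The maximum is L = 10, with |L_tot| = ℏ√(10·11) = √110 ℏ.
The minimum angle with z is arccos(10/√110) ≈ 17.55°.

θ_min ≈ 17.55°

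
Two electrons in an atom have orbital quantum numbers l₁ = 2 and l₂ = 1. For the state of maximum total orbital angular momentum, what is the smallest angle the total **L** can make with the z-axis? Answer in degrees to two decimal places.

θ_min ≈ 30.00°

By the triangle rule, |l₁ − l₂| ≤ L ≤ l₁ + l₂.
L ∈ {1, 2, 3}.
The maximum is L = 3, with |L_tot| = ℏ√(3·4) = 2√3 ℏ.
The minimum angle with z is arccos(3/√12) ≈ 30.00°.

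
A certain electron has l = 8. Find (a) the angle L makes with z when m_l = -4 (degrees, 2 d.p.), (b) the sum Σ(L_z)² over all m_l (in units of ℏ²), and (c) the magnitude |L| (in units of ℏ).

θ(m_l=-4) ≈ 118.13°; Σ(L_z)² = 408 ℏ²; |L| = 6√2 ℏ ≈ 8.485ℏ

For m_l = -4: cos θ = -4/√72, θ ≈ 118.13°.
Σ m_l² = 408, so Σ(L_z)² = 408 ℏ².
|L| = ℏ√(8·9) = 6√2 ℏ ≈ 8.485ℏ.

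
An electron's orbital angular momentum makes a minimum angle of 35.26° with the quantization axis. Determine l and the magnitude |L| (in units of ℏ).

cos²θ_min = l/(l+1) = 0.6667.
Solving: l = 2.
Then |L| = ℏ√(2·3) = √6 ℏ.

l = 2, |L| = √6 ℏ ≈ 2.449ℏ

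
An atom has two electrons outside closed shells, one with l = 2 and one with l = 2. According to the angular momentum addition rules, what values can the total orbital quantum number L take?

L = 0, 1, 2, 3, 4

Angular momentum addition gives L = |l₁ − l₂|, …, l₁ + l₂.
Allowed values: L = 0, 1, 2, 3, 4.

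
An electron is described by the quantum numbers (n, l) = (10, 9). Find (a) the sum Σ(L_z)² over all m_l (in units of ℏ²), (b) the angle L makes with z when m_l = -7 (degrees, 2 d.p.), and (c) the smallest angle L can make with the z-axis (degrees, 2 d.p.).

Σ m_l² = 570, so Σ(L_z)² = 570 ℏ².
For m_l = -7: cos θ = -7/√90, θ ≈ 137.55°.
cos θ_min = 9/√90, so θ_min ≈ 18.43°.

Σ(L_z)² = 570 ℏ²; θ(m_l=-7) ≈ 137.55°; θ_min ≈ 18.43°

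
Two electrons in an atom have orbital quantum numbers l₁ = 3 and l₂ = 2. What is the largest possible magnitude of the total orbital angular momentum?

|L_tot|_max = √30 ℏ ≈ 5.477ℏ

By the triangle rule, |l₁ − l₂| ≤ L ≤ l₁ + l₂.
So L can be 1, 2, 3, 4, 5.
The largest magnitude corresponds to L = 5: |L_tot| = ℏ√(5·6) = √30 ℏ.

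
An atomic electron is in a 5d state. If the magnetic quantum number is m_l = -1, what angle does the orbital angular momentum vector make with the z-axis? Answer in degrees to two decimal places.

For 5d, l = 2.
|L| = ℏ√(l(l+1)) = √6 ℏ.
L_z = m_l ℏ = −1ℏ.
cos θ = L_z/|L| = -1/√6, so θ ≈ 114.09°.

θ ≈ 114.09°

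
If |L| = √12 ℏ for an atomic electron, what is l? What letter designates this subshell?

Since |L|² = l(l+1)ℏ², l(l+1) = 12.
Solving: l = 3.

l = 3 (f orbital)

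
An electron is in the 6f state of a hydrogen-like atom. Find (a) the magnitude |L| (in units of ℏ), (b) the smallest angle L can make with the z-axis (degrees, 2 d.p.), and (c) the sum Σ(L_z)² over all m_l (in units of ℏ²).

|L| = 2√3 ℏ ≈ 3.464ℏ; θ_min ≈ 30.00°; Σ(L_z)² = 28 ℏ²

For 6f, l = 3.
|L| = ℏ√(3·4) = 2√3 ℏ ≈ 3.464ℏ.
cos θ_min = 3/√12, so θ_min ≈ 30.00°.
Σ m_l² = 28, so Σ(L_z)² = 28 ℏ².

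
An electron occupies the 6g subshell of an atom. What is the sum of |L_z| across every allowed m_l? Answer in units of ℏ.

For 6g, l = 4.
m_l ∈ {-4, -3, -2, -1, 0, 1, 2, 3, 4}.
Σ|m_l| = 2·4(4+1)/2 = 20.

Σ|L_z| = 20 ℏ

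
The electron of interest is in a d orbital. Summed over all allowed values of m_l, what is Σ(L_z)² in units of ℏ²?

The letter d corresponds to l = 2.
The allowed m_l values are -2, -1, 0, 1, 2.
Σ m_l² = l(l+1)(2l+1)/3 = 2·3·5/3 = 10.

Σ(L_z)² = 10 ℏ²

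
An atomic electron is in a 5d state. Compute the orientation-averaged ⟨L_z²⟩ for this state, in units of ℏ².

For 5d, l = 2.
m_l runs from −2 to 2, i.e. {-2, -1, 0, 1, 2}.
⟨L_z²⟩ = ℏ²·(Σ m_l²)/(2l+1) = ℏ²·10/5 = 2ℏ².

⟨L_z²⟩ = 2 ℏ²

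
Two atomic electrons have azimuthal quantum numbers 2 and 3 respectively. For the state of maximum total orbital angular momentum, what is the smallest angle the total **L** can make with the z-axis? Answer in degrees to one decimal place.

Angular momentum addition gives L = |l₁ − l₂|, …, l₁ + l₂.
So L can be 1, 2, 3, 4, 5.
The maximum is L = 5, with |L_tot| = ℏ√(5·6) = √30 ℏ.
The minimum angle with z is arccos(5/√30) ≈ 24.1°.

θ_min ≈ 24.1°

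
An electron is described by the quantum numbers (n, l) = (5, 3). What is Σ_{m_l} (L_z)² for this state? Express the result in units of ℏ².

m_l runs from −3 to 3, i.e. {-3, -2, -1, 0, 1, 2, 3}.
Σ m_l² = 2·(1 + 4 + 9) = 28.

Σ(L_z)² = 28 ℏ²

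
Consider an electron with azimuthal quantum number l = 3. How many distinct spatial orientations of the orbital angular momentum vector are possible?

The number of m_l values is 2l + 1 = 2·3 + 1 = 7.

7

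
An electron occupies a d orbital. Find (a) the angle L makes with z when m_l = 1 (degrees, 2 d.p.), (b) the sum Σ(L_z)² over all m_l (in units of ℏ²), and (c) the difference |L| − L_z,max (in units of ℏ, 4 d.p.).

A d state has l = 2.
For m_l = 1: cos θ = 1/√6, θ ≈ 65.91°.
Σ m_l² = 10, so Σ(L_z)² = 10 ℏ².
|L| − L_z,max = (√6 − 2)ℏ ≈ 0.4495ℏ.

θ(m_l=1) ≈ 65.91°; Σ(L_z)² = 10 ℏ²; |L|−L_z,max ≈ 0.4495ℏ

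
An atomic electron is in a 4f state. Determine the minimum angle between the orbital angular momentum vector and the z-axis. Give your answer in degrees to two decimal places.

4f means n = 4, l = 3.
|L| = ℏ√(l(l+1)) = 2√3 ℏ.
The smallest angle corresponds to the largest L_z, i.e. m_l = l = 3, giving L_z = 3ℏ.
cos θ_min = 3/√12, so θ_min ≈ 30.00°.

θ_min ≈ 30.00°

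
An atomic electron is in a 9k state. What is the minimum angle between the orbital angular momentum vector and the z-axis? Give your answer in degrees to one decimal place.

9k means n = 9, l = 7.
|L|² = l(l+1)ℏ² = 56ℏ², so |L| = 2√14 ℏ.
The smallest angle corresponds to the largest L_z, i.e. m_l = l = 7, giving L_z = 7ℏ.
cos θ_min = 7/√56, so θ_min ≈ 20.7°.

θ_min ≈ 20.7°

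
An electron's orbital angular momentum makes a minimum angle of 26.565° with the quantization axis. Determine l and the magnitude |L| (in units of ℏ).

At minimum angle, m_l = l, so cos θ = l/√(l(l+1)); cos²θ = l/(l+1) = 0.8000.
Solving: l = 4.
Then |L| = ℏ√(4·5) = 2√5 ℏ.

l = 4, |L| = 2√5 ℏ ≈ 4.472ℏ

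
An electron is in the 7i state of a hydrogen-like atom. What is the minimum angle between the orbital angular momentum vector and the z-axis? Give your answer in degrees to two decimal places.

θ_min ≈ 22.21°

7i means n = 7, l = 6.
|L|² = l(l+1)ℏ² = 42ℏ², so |L| = √42 ℏ.
The smallest angle corresponds to the largest L_z, i.e. m_l = l = 6, giving L_z = 6ℏ.
cos θ_min = 6/√42, so θ_min ≈ 22.21°.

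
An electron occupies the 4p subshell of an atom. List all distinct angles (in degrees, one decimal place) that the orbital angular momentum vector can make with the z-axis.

For 4p, l = 1.
|L| = √(l(l+1)) ℏ = √2 ℏ.
cos θ = m_l/√2 for each m_l ∈ {-1, 0, 1}.

θ ∈ {45.0°, 90.0°, 135.0°}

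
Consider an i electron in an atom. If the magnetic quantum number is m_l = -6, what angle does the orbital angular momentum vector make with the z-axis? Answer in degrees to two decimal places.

θ ≈ 157.79°

An i state has l = 6.
|L|² = l(l+1)ℏ² = 42ℏ², so |L| = √42 ℏ.
L_z = m_l ℏ = −6ℏ.
cos θ = L_z/|L| = -6/√42, so θ ≈ 157.79°.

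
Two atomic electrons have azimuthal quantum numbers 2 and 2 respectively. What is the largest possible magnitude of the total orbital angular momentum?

Angular momentum addition gives L = |l₁ − l₂|, …, l₁ + l₂.
So L can be 0, 1, 2, 3, 4.
The largest magnitude corresponds to L = 4: |L_tot| = ℏ√(4·5) = 2√5 ℏ.

|L_tot|_max = 2√5 ℏ ≈ 4.472ℏ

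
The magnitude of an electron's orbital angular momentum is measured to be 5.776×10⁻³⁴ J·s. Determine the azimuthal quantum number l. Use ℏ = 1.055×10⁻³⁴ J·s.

l = 5

Dividing by ℏ: |L|/ℏ ≈ 5.475.
Set l(l+1) = 29.97; the integer solution is l = 5.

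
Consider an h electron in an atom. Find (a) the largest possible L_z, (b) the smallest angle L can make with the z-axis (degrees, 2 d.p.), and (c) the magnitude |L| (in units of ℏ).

L_z,max = 5ℏ; θ_min ≈ 24.09°; |L| = √30 ℏ ≈ 5.477ℏ

An h state has l = 5.
L_z,max = lℏ = 5ℏ.
cos θ_min = 5/√30, so θ_min ≈ 24.09°.
|L| = ℏ√(5·6) = √30 ℏ ≈ 5.477ℏ.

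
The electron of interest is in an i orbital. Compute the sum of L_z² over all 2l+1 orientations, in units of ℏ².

I corresponds to l = 6.
m_l ∈ {-6, -5, -4, -3, -2, -1, 0, 1, 2, 3, 4, 5, 6}.
Σ m_l² = 2·(1 + 4 + 9 + 16 + 25 + 36) = 182.

Σ(L_z)² = 182 ℏ²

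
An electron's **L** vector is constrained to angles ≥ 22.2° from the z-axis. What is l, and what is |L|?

cos²θ_min = l/(l+1) = 0.8572.
l = cos²θ/sin²θ ≈ 6.
Then |L| = ℏ√(6·7) = √42 ℏ.

l = 6, |L| = √42 ℏ ≈ 6.481ℏ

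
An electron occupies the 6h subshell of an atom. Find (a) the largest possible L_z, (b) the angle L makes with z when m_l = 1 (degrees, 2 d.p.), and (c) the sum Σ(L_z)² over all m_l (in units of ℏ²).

The 6h subshell has l = 5.
L_z,max = lℏ = 5ℏ.
For m_l = 1: cos θ = 1/√30, θ ≈ 79.48°.
Σ m_l² = 110, so Σ(L_z)² = 110 ℏ².

L_z,max = 5ℏ; θ(m_l=1) ≈ 79.48°; Σ(L_z)² = 110 ℏ²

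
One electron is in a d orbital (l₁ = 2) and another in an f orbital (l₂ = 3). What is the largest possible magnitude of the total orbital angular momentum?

By the triangle rule, |l₁ − l₂| ≤ L ≤ l₁ + l₂.
L ∈ {1, 2, 3, 4, 5}.
The largest magnitude corresponds to L = 5: |L_tot| = ℏ√(5·6) = √30 ℏ.

|L_tot|_max = √30 ℏ ≈ 5.477ℏ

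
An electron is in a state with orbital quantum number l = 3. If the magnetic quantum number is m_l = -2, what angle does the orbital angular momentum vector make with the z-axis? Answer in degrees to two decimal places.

θ ≈ 125.26°

|L| = √(l(l+1)) ℏ = 2√3 ℏ.
L_z = m_l ℏ = −2ℏ.
cos θ = L_z/|L| = -2/√12, so θ ≈ 125.26°.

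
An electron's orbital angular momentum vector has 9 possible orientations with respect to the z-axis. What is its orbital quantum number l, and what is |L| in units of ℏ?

Since there are 2l+1 = 9 values of m_l, l = 4.
Then |L| = √(l(l+1)) ℏ = 2√5 ℏ.

l = 4, |L| = 2√5 ℏ ≈ 4.472ℏ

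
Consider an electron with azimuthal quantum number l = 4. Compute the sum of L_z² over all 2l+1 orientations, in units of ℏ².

The allowed m_l values are -4, -3, -2, -1, 0, 1, 2, 3, 4.
Σ m_l² = l(l+1)(2l+1)/3 = 4·5·9/3 = 60.

Σ(L_z)² = 60 ℏ²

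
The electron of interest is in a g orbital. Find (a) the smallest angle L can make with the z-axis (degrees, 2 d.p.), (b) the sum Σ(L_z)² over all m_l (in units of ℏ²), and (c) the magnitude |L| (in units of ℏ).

A g state has l = 4.
cos θ_min = 4/√20, so θ_min ≈ 26.57°.
Σ m_l² = 60, so Σ(L_z)² = 60 ℏ².
|L| = ℏ√(4·5) = 2√5 ℏ ≈ 4.472ℏ.

θ_min ≈ 26.57°; Σ(L_z)² = 60 ℏ²; |L| = 2√5 ℏ ≈ 4.472ℏ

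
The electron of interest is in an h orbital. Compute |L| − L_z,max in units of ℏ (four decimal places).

For an h orbital, l = 5.
|L| = √30 ℏ ≈ 5.4772ℏ, while L_z,max = lℏ = 5ℏ.
The difference is (√30 − 5)ℏ ≈ 0.4772ℏ.

|L| − L_z,max ≈ 0.4772ℏ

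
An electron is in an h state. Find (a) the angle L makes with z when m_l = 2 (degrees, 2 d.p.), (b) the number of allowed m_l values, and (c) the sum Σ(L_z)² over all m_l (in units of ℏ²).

An h state has l = 5.
For m_l = 2: cos θ = 2/√30, θ ≈ 68.58°.
There are 2l+1 = 11 values of m_l.
Σ m_l² = 110, so Σ(L_z)² = 110 ℏ².

θ(m_l=2) ≈ 68.58°; 11 values; Σ(L_z)² = 110 ℏ²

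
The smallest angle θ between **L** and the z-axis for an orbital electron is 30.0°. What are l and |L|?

l = 3, |L| = 2√3 ℏ ≈ 3.464ℏ

cos θ_min = l/√(l(l+1)) = √(l/(l+1)), so l/(l+1) = cos²(30.0°) = 0.7500.
Solving: l = 3.
Then |L| = ℏ√(3·4) = 2√3 ℏ.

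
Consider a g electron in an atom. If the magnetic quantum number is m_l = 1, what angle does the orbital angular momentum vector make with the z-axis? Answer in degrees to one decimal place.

θ ≈ 77.1°

The letter g corresponds to l = 4.
|L| = √(l(l+1)) ℏ = 2√5 ℏ.
L_z = m_l ℏ = 1ℏ.
cos θ = L_z/|L| = 1/√20, so θ ≈ 77.1°.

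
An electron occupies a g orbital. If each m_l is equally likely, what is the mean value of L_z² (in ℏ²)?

A g state has l = 4.
m_l runs from −4 to 4, i.e. {-4, -3, -2, -1, 0, 1, 2, 3, 4}.
⟨L_z²⟩ = ℏ²·l(l+1)/3 = 6.667ℏ².

⟨L_z²⟩ = 6.667 ℏ²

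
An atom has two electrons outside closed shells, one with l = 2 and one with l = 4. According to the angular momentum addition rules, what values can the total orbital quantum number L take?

The total orbital quantum number L ranges from |l₁ − l₂| to l₁ + l₂ in integer steps.
L ∈ {2, 3, 4, 5, 6}.

L = 2, 3, 4, 5, 6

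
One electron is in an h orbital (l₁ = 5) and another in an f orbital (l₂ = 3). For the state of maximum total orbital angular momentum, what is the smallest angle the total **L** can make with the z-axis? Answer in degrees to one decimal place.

θ_min ≈ 19.5°

Angular momentum addition gives L = |l₁ − l₂|, …, l₁ + l₂.
So L can be 2, 3, 4, 5, 6, 7, 8.
The maximum is L = 8, with |L_tot| = ℏ√(8·9) = 6√2 ℏ.
The minimum angle with z is arccos(8/√72) ≈ 19.5°.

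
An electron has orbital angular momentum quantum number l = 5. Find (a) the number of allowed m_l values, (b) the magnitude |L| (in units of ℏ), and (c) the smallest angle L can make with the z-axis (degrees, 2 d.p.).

There are 2l+1 = 11 values of m_l.
|L| = ℏ√(5·6) = √30 ℏ ≈ 5.477ℏ.
cos θ_min = 5/√30, so θ_min ≈ 24.09°.

11 values; |L| = √30 ℏ ≈ 5.477ℏ; θ_min ≈ 24.09°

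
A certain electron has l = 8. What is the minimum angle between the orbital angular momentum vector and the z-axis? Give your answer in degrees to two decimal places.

θ_min ≈ 19.47°

|L| = ℏ√(l(l+1)) = 6√2 ℏ.
The smallest angle corresponds to the largest L_z, i.e. m_l = l = 8, giving L_z = 8ℏ.
cos θ_min = 8/√72, so θ_min ≈ 19.47°.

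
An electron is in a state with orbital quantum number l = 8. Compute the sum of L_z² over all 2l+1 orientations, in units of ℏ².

Σ(L_z)² = 408 ℏ²

The allowed m_l values are -8, -7, -6, -5, -4, -3, -2, -1, 0, 1, 2, 3, 4, 5, 6, 7, 8.
Summing m² from −8 to 8: Σ m_l² = 408.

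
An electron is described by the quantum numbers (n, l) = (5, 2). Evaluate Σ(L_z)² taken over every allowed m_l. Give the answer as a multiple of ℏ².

m_l ∈ {-2, -1, 0, 1, 2}.
Σ m_l² = 2·(1 + 4) = 10.

Σ(L_z)² = 10 ℏ²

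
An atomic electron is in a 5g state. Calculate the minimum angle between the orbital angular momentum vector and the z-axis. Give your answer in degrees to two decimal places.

θ_min ≈ 26.57°

5g means n = 5, l = 4.
|L| = ℏ√(l(l+1)) = 2√5 ℏ.
The smallest angle corresponds to the largest L_z, i.e. m_l = l = 4, giving L_z = 4ℏ.
cos θ_min = 4/√20, so θ_min ≈ 26.57°.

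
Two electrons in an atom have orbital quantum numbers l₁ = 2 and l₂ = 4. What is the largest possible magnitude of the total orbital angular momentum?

|L_tot|_max = √42 ℏ ≈ 6.481ℏ

L runs from |2 − 4| = 2 to 2 + 4 = 6.
Allowed values: L = 2, 3, 4, 5, 6.
The largest magnitude corresponds to L = 6: |L_tot| = ℏ√(6·7) = √42 ℏ.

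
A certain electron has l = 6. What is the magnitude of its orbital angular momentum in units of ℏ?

|L| = ℏ√(l(l+1)) = ℏ√(6·7) = √42 ℏ

|L| = √42 ℏ ≈ 6.481ℏ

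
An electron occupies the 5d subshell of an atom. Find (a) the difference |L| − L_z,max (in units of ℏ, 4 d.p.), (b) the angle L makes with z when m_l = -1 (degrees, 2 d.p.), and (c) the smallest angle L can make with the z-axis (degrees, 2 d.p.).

|L|−L_z,max ≈ 0.4495ℏ; θ(m_l=-1) ≈ 114.09°; θ_min ≈ 35.26°

For 5d, l = 2.
|L| − L_z,max = (√6 − 2)ℏ ≈ 0.4495ℏ.
For m_l = -1: cos θ = -1/√6, θ ≈ 114.09°.
cos θ_min = 2/√6, so θ_min ≈ 35.26°.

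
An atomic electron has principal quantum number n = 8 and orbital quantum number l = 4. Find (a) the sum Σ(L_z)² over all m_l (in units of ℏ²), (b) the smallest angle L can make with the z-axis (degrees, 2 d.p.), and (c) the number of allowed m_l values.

Σ m_l² = 60, so Σ(L_z)² = 60 ℏ².
cos θ_min = 4/√20, so θ_min ≈ 26.57°.
There are 2l+1 = 9 values of m_l.

Σ(L_z)² = 60 ℏ²; θ_min ≈ 26.57°; 9 values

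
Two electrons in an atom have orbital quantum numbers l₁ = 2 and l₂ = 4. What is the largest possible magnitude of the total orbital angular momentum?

The total orbital quantum number L ranges from |l₁ − l₂| to l₁ + l₂ in integer steps.
L ∈ {2, 3, 4, 5, 6}.
The largest magnitude corresponds to L = 6: |L_tot| = ℏ√(6·7) = √42 ℏ.

|L_tot|_max = √42 ℏ ≈ 6.481ℏ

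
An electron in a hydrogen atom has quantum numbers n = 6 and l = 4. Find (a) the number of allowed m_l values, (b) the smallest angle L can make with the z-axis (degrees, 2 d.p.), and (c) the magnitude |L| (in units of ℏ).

9 values; θ_min ≈ 26.57°; |L| = 2√5 ℏ ≈ 4.472ℏ

There are 2l+1 = 9 values of m_l.
cos θ_min = 4/√20, so θ_min ≈ 26.57°.
|L| = ℏ√(4·5) = 2√5 ℏ ≈ 4.472ℏ.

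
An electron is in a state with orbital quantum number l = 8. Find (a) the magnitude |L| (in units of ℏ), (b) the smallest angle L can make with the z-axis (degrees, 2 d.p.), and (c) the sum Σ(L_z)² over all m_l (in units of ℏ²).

|L| = ℏ√(8·9) = 6√2 ℏ ≈ 8.485ℏ.
cos θ_min = 8/√72, so θ_min ≈ 19.47°.
Σ m_l² = 408, so Σ(L_z)² = 408 ℏ².

|L| = 6√2 ℏ ≈ 8.485ℏ; θ_min ≈ 19.47°; Σ(L_z)² = 408 ℏ²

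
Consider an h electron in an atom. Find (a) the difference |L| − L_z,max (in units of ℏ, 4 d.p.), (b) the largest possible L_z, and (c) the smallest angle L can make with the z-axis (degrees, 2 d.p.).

|L|−L_z,max ≈ 0.4772ℏ; L_z,max = 5ℏ; θ_min ≈ 24.09°

For an h orbital, l = 5.
|L| − L_z,max = (√30 − 5)ℏ ≈ 0.4772ℏ.
L_z,max = lℏ = 5ℏ.
cos θ_min = 5/√30, so θ_min ≈ 24.09°.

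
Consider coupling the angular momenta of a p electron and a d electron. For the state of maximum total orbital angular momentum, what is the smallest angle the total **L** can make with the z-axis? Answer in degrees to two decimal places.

By the triangle rule, |l₁ − l₂| ≤ L ≤ l₁ + l₂.
L ∈ {1, 2, 3}.
The maximum is L = 3, with |L_tot| = ℏ√(3·4) = 2√3 ℏ.
The minimum angle with z is arccos(3/√12) ≈ 30.00°.

θ_min ≈ 30.00°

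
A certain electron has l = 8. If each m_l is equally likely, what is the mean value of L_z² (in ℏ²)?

m_l runs from −8 to 8, i.e. {-8, -7, -6, -5, -4, -3, -2, -1, 0, 1, 2, 3, 4, 5, 6, 7, 8}.
Average of L_z² over 17 states: 408/17 ℏ² = 24 ℏ².

⟨L_z²⟩ = 24 ℏ²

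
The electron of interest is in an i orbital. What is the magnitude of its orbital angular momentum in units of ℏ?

For an i orbital, l = 6.
|L| = ℏ√(l(l+1)) = ℏ√(6·7) = √42 ℏ

|L| = √42 ℏ ≈ 6.481ℏ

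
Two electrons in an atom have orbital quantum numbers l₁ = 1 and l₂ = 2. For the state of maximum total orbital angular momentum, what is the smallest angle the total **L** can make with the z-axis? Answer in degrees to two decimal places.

L runs from |1 − 2| = 1 to 1 + 2 = 3.
Allowed values: L = 1, 2, 3.
The maximum is L = 3, with |L_tot| = ℏ√(3·4) = 2√3 ℏ.
The minimum angle with z is arccos(3/√12) ≈ 30.00°.

θ_min ≈ 30.00°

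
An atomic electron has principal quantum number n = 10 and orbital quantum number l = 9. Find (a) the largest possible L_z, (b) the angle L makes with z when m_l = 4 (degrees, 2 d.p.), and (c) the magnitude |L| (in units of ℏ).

L_z,max = lℏ = 9ℏ.
For m_l = 4: cos θ = 4/√90, θ ≈ 65.06°.
|L| = ℏ√(9·10) = 3√10 ℏ ≈ 9.487ℏ.

L_z,max = 9ℏ; θ(m_l=4) ≈ 65.06°; |L| = 3√10 ℏ ≈ 9.487ℏ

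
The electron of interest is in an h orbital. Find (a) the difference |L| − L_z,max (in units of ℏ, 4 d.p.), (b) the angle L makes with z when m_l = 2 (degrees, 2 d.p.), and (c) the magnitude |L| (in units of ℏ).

An h state has l = 5.
|L| − L_z,max = (√30 − 5)ℏ ≈ 0.4772ℏ.
For m_l = 2: cos θ = 2/√30, θ ≈ 68.58°.
|L| = ℏ√(5·6) = √30 ℏ ≈ 5.477ℏ.

|L|−L_z,max ≈ 0.4772ℏ; θ(m_l=2) ≈ 68.58°; |L| = √30 ℏ ≈ 5.477ℏ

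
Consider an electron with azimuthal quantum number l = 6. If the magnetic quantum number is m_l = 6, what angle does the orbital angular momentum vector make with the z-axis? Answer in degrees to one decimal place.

θ ≈ 22.2°

|L| = ℏ√(l(l+1)) = √42 ℏ.
L_z = m_l ℏ = 6ℏ.
cos θ = L_z/|L| = 6/√42, so θ ≈ 22.2°.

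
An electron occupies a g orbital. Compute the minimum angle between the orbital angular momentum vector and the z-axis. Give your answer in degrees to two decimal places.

A g state has l = 4.
|L| = ℏ√(l(l+1)) = 2√5 ℏ.
The smallest angle corresponds to the largest L_z, i.e. m_l = l = 4, giving L_z = 4ℏ.
cos θ_min = 4/√20, so θ_min ≈ 26.57°.

θ_min ≈ 26.57°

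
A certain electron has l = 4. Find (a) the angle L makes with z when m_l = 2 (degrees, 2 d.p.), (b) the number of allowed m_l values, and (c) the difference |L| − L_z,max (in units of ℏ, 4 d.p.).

θ(m_l=2) ≈ 63.43°; 9 values; |L|−L_z,max ≈ 0.4721ℏ

For m_l = 2: cos θ = 2/√20, θ ≈ 63.43°.
There are 2l+1 = 9 values of m_l.
|L| − L_z,max = (2√5 − 4)ℏ ≈ 0.4721ℏ.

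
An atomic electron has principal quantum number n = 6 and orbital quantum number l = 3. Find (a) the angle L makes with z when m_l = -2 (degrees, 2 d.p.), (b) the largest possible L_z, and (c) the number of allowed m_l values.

θ(m_l=-2) ≈ 125.26°; L_z,max = 3ℏ; 7 values

For m_l = -2: cos θ = -2/√12, θ ≈ 125.26°.
L_z,max = lℏ = 3ℏ.
There are 2l+1 = 7 values of m_l.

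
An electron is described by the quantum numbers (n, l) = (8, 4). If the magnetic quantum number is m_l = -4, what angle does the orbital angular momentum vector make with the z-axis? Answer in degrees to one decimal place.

θ ≈ 153.4°

|L| = ℏ√(l(l+1)) = 2√5 ℏ.
L_z = m_l ℏ = −4ℏ.
cos θ = L_z/|L| = -4/√20, so θ ≈ 153.4°.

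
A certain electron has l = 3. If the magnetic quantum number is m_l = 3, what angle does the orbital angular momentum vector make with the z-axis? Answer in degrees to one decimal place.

θ ≈ 30.0°

|L|² = l(l+1)ℏ² = 12ℏ², so |L| = 2√3 ℏ.
L_z = m_l ℏ = 3ℏ.
cos θ = L_z/|L| = 3/√12, so θ ≈ 30.0°.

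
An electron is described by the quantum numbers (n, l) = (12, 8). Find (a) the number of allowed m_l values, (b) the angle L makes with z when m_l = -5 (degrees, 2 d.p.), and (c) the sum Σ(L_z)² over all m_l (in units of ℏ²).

There are 2l+1 = 17 values of m_l.
For m_l = -5: cos θ = -5/√72, θ ≈ 126.10°.
Σ m_l² = 408, so Σ(L_z)² = 408 ℏ².

17 values; θ(m_l=-5) ≈ 126.10°; Σ(L_z)² = 408 ℏ²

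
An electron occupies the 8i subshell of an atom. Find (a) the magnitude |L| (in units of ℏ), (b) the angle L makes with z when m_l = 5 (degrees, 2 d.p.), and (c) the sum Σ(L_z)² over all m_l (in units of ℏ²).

The 8i subshell has l = 6.
|L| = ℏ√(6·7) = √42 ℏ ≈ 6.481ℏ.
For m_l = 5: cos θ = 5/√42, θ ≈ 39.51°.
Σ m_l² = 182, so Σ(L_z)² = 182 ℏ².

|L| = √42 ℏ ≈ 6.481ℏ; θ(m_l=5) ≈ 39.51°; Σ(L_z)² = 182 ℏ²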